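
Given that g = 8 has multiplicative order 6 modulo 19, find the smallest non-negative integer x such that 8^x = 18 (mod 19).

Successive powers of 8 modulo 19:
  8^0=1  8^1=8  8^2=7  8^3=18
So 8^3 ≡ 18 (mod 19), giving x = 3.

3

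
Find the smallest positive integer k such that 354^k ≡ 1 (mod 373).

The order of 354 must divide p − 1 = 372 = 2^2 · 3 · 31.
Divisors: 1, 2, 3, 4, 6, 12, 31, 62, 93, 124, 186, 372.
Check each in increasing order: 354^1 ≡ 354;  354^2 ≡ 361;  354^3 ≡ 228;  354^4 ≡ 144;  354^6 ≡ 137;  354^12 ≡ 119;  354^31 ≡ 269;  354^62 ≡ 372;  354^93 ≡ 104;  354^124 ≡ 1.
Smallest exponent giving 1 is 124.

124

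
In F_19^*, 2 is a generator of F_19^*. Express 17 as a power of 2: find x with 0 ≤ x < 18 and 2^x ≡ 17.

10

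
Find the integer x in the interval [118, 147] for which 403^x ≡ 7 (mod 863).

121

Compute 403^118 mod 863 = 59, then multiply by 403 repeatedly:
  403^118=59  403^119=476  403^120=242  403^121=7
Found 7 at exponent 121.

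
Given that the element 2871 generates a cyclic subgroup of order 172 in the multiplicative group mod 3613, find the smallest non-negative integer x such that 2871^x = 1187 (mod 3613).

110

Baby-step giant-step with m = ceil(sqrt(172)) = 14.
Baby table (2871^j mod 3613 for j=0..13):
  0:1  1:2871  2:1388  3:3422  4:815  5:2254  6:351  7:3307
  8:3046  9:1606  10:638  11:3520  12:359  13:984
Giant step factor: 2871^(-14) ≡ 2955 (mod 3613).
Scan 1187·2955^i mod 3613 for i = 0, 1, …:
  i=0: 1187   i=1: 2975   i=2: 696   i=3: 883
  i=4: 679   i=5: 1230   i=6: 3585   i=7: 359
Match at i=7, j=12: x = 7·14 + 12 = 110.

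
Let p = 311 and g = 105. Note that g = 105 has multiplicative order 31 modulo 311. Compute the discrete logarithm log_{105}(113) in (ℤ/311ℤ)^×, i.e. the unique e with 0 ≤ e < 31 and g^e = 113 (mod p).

5

Successive powers of 105 modulo 311:
  105^0=1  105^1=105  105^2=140  105^3=83  105^4=7  105^5=113
So 105^5 ≡ 113 (mod 311), giving e = 5.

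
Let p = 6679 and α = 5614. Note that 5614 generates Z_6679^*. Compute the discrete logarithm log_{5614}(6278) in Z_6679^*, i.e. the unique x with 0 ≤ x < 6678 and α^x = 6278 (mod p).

Baby-step giant-step with m = ceil(sqrt(6678)) = 82.
Baby table (5614^j mod 6679 for j=0..81):
  0:1  1:5614  2:5474  3:957  4:2682  5:2282  6:826  7:1938
  8:6520  9:2360  10:4583  11:1454  12:1018  13:4507  14:2246  15:5771
  16:5244  17:5463  18:5993  19:2579  20:5113  21:4719  22:3552  23:4113
  24:1079  25:6332  26:2210  27:4037  28:1871  29:4406  30:2947  31:575
  32:2093  33:1741  34:2597  35:5980  36:3066  37:741  38:5636  39:2081
  40:1163  41:3699  42:1175  43:4277  44:73  45:2403  46:5541  47:3071
  48:2095  49:6290  50:187  51:1215  52:1751  53:5305  54:609  55:5957
  56:845  57:1740  58:3662  59:506  60:2109  61:4738  62:3354  63:1255
  64:5904  65:3858  66:5494  67:6373  68:5298  69:1385  70:1034  71:825
  72:3003  73:1046  74:1403  75:1901  76:5851  77:192  78:2569  79:2405
  80:3411  81:661
Giant step factor: 5614^(-82) ≡ 4175 (mod 6679).
Scan 6278·4175^i mod 6679 for i = 0, 1, …:
  i=0: 6278   i=1: 2254   i=2: 6418   i=3: 5681
  i=4: 1046
Match at i=4, j=73: x = 4·82 + 73 = 401.

401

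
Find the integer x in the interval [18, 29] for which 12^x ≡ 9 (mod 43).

Compute 12^18 mod 43 = 16, then multiply by 12 repeatedly:
  12^18=16  12^19=20  12^20=25  12^21=42  12^22=31
  12^23=28  12^24=35  12^25=33  12^26=9
Found 9 at exponent 26.

26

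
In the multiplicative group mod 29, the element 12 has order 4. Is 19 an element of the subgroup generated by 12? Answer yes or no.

⟨12⟩ has order 4; its elements mod 29 are {1, 12, 17, 28}.
19 is not in this set.

no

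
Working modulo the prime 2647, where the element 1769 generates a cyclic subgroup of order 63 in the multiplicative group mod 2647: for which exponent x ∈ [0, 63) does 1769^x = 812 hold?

28

Successive powers of 1769 modulo 2647:
  1769^0=1  1769^1=1769  1769^2=607  1769^3=1748  1769^4=516  1769^5=2236
  1769^6=866  1769^7=1988  1769^8=1556  1769^9=2331  1769^10=2160  1769^11=1419
  1769^12=855  1769^13=1058  1769^14=173  1769^15=1632  1769^16=1778  1769^17=646
  1769^18=1917  1769^19=366  1769^20=1586  1769^21=2461  1769^22=1841  1769^23=919
  1769^24=453  1769^25=1963  1769^26=2330  1769^27=391  1769^28=812
So 1769^28 ≡ 812 (mod 2647), giving x = 28.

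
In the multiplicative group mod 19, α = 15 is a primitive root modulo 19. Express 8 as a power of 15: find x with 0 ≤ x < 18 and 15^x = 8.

15

Successive powers of 15 modulo 19:
  15^0=1  15^1=15  15^2=16  15^3=12  15^4=9  15^5=2
  15^6=11  15^7=13  15^8=5  15^9=18  15^10=4  15^11=3
  15^12=7  15^13=10  15^14=17  15^15=8
So 15^15 ≡ 8 (mod 19), giving x = 15.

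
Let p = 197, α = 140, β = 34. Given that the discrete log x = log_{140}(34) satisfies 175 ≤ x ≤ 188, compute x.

176

Compute 140^175 mod 197 = 110, then multiply by 140 repeatedly:
  140^175=110  140^176=34
Found 34 at exponent 176.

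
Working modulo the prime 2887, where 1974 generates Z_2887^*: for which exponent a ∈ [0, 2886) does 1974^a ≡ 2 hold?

Baby-step giant-step with m = ceil(sqrt(2886)) = 54.
Baby table (1974^j mod 2887 for j=0..53):
  0:1  1:1974  2:2113  3:2234  4:1467  5:197  6:2020  7:533
  8:1274  9:299  10:1278  11:2421  12:1069  13:2696  14:1163  15:597
  16:582  17:2729  18:2791  19:1038  20:2129  21:2061  22:631  23:1297
  24:2396  25:798  26:1837  27:166  28:1453  29:1431  30:1308  31:1014
  32:945  33:428  34:1868  35:733  36:555  37:1397  38:593  39:1347
  40:51  41:2516  42:944  43:1341  44:2642  45:1386  46:1975  47:1200
  48:1460  49:814  50:1664  51:2217  52:2553  53:1807
Giant step factor: 1974^(-54) ≡ 1215 (mod 2887).
Scan 2·1215^i mod 2887 for i = 0, 1, …:
  i=0: 2   i=1: 2430   i=2: 1936   i=3: 2222
  i=4: 385   i=5: 81   i=6: 257   i=7: 459
  i=8: 494   i=9: 2601   i=10: 1837
Match at i=10, j=26: a = 10·54 + 26 = 566.

566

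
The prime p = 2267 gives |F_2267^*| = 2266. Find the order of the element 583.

1133

The order of 583 must divide p − 1 = 2266 = 2 · 11 · 103.
Divisors: 1, 2, 11, 22, 103, 206, 1133, 2266.
Check each in increasing order: 583^1 ≡ 583;  583^2 ≡ 2106;  583^11 ≡ 448;  583^22 ≡ 1208;  583^103 ≡ 1173;  583^206 ≡ 2127;  583^1133 ≡ 1.
Smallest exponent giving 1 is 1133.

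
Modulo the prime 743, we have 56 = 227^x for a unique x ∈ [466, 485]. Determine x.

485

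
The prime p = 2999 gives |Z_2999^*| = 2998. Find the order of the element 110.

The order of 110 must divide p − 1 = 2998 = 2 · 1499.
Divisors: 1, 2, 1499, 2998.
Check each in increasing order: 110^1 ≡ 110;  110^2 ≡ 104;  110^1499 ≡ 1.
Smallest exponent giving 1 is 1499.

1499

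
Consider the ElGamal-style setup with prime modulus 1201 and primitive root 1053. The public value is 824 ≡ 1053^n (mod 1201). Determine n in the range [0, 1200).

356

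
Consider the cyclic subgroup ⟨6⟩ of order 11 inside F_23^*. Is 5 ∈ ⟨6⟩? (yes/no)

5 ∈ ⟨6⟩ iff 5^11 ≡ 1 (mod 23), since |⟨6⟩| = 11.
5^11 mod 23 = 22.
Since 22 ≠ 1, 5 does not lie in the subgroup.

no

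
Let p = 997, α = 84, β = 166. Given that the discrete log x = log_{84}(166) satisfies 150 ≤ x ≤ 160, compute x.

159

Compute 84^150 mod 997 = 748, then multiply by 84 repeatedly:
  84^150=748  84^151=21  84^152=767  84^153=620  84^154=236
  84^155=881  84^156=226  84^157=41  84^158=453  84^159=166
Found 166 at exponent 159.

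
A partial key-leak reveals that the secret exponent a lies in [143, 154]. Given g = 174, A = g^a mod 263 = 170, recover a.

Compute 174^143 mod 263 = 76, then multiply by 174 repeatedly:
  174^143=76  174^144=74  174^145=252  174^146=190  174^147=185
  174^148=104  174^149=212  174^150=68  174^151=260  174^152=4
  174^153=170
Found 170 at exponent 153.

153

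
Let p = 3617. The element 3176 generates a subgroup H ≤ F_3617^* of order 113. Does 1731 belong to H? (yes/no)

no

1731 ∈ ⟨3176⟩ iff 1731^113 ≡ 1 (mod 3617), since |⟨3176⟩| = 113.
1731^113 mod 3617 = 3616.
Since 3616 ≠ 1, 1731 does not lie in the subgroup.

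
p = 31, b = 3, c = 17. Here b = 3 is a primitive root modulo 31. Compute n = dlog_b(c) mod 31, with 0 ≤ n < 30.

7

Successive powers of 3 modulo 31:
  3^0=1  3^1=3  3^2=9  3^3=27  3^4=19  3^5=26
  3^6=16  3^7=17
So 3^7 ≡ 17 (mod 31), giving n = 7.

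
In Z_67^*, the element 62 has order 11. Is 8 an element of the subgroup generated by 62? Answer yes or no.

no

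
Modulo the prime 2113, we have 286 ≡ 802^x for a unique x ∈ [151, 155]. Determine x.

153

Compute 802^151 mod 2113 = 1285, then multiply by 802 repeatedly:
  802^151=1285  802^152=1539  802^153=286
Found 286 at exponent 153.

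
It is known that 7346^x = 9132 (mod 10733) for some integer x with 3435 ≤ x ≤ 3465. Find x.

3455

Compute 7346^3435 mod 10733 = 7363, then multiply by 7346 repeatedly:
  7346^3435=7363  7346^3436=5011  7346^3437=7349  7346^3438=9497  7346^3439=462
  7346^3440=2224  7346^3441=1878  7346^3442=3883  7346^3443=6937  7346^3444=9651
  7346^3445=4781  7346^3446=2850  7346^3447=6750  7346^3448=9773  7346^3449=10154
  7346^3450=7667  7346^3451=5731  7346^3452=5100  7346^3453=6430  7346^3454=9580
  7346^3455=9132
Found 9132 at exponent 3455.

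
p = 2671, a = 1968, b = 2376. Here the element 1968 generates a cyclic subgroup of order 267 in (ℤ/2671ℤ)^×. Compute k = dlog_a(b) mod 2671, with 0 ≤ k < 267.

117

Baby-step giant-step with m = ceil(sqrt(267)) = 17.
Baby table (1968^j mod 2671 for j=0..16):
  0:1  1:1968  2:74  3:1398  4:134  5:1954  6:1903  7:362
  8:1930  9:78  10:1257  11:430  12:2204  13:2439  14:165  15:1529
  16:1526
Giant step factor: 1968^(-17) ≡ 701 (mod 2671).
Scan 2376·701^i mod 2671 for i = 0, 1, …:
  i=0: 2376   i=1: 1543   i=2: 2559   i=3: 1618
  i=4: 1714   i=5: 2235   i=6: 1529
Match at i=6, j=15: k = 6·17 + 15 = 117.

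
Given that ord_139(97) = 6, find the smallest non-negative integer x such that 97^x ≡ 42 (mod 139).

4

Successive powers of 97 modulo 139:
  97^0=1  97^1=97  97^2=96  97^3=138  97^4=42
So 97^4 ≡ 42 (mod 139), giving x = 4.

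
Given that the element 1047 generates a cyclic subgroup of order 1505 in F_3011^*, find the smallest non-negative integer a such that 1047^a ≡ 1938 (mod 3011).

1437

Baby-step giant-step with m = ceil(sqrt(1505)) = 39.
Baby table (1047^j mod 3011 for j=0..38):
  0:1  1:1047  2:205  3:854  4:2882  5:432  6:654  7:1241
  8:1586  9:1481  10:2953  11:2505  12:154  13:1655  14:1460  15:2043
  16:1211  17:286  18:1353  19:1421  20:353  21:2249  22:101  23:362
  24:2639  25:1946  26:2026  27:1478  28:2823  29:1890  30:603  31:2042
  32:164  33:81  34:499  35:1550  36:2932  37:1595  38:1871
Giant step factor: 1047^(-39) ≡ 1444 (mod 3011).
Scan 1938·1444^i mod 3011 for i = 0, 1, …:
  i=0: 1938   i=1: 1253   i=2: 2732   i=3: 598
  i=4: 2366   i=5: 2030   i=6: 1617   i=7: 1423
  i=8: 1310   i=9: 732     …   i=35: 219
  i=36: 81
Match at i=36, j=33: a = 36·39 + 33 = 1437.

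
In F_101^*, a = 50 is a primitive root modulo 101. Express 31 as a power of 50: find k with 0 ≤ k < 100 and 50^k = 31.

Baby-step giant-step with m = ceil(sqrt(100)) = 10.
Baby table (50^j mod 101 for j=0..9):
  0:1  1:50  2:76  3:63  4:19  5:41  6:30  7:86
  8:58  9:72
Giant step factor: 50^(-10) ≡ 14 (mod 101).
Scan 31·14^i mod 101 for i = 0, 1, …:
  i=0: 31   i=1: 30
Match at i=1, j=6: k = 1·10 + 6 = 16.

16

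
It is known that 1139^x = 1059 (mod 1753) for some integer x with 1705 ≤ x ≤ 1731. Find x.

1717

Compute 1139^1705 mod 1753 = 1546, then multiply by 1139 repeatedly:
  1139^1705=1546  1139^1706=882  1139^1707=129  1139^1708=1432  1139^1709=758
  1139^1710=886  1139^1711=1179  1139^1712=83  1139^1713=1628  1139^1714=1371
  1139^1715=1399  1139^1716=1737  1139^1717=1059
Found 1059 at exponent 1717.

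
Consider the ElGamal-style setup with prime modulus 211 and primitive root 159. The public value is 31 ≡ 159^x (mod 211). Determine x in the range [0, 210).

Baby-step giant-step with m = ceil(sqrt(210)) = 15.
Baby table (159^j mod 211 for j=0..14):
  0:1  1:159  2:172  3:129  4:44  5:33  6:183  7:190
  8:37  9:186  10:34  11:131  12:151  13:166  14:19
Giant step factor: 159^(-15) ≡ 63 (mod 211).
Scan 31·63^i mod 211 for i = 0, 1, …:
  i=0: 31   i=1: 54   i=2: 26   i=3: 161
  i=4: 15   i=5: 101   i=6: 33
Match at i=6, j=5: x = 6·15 + 5 = 95.

95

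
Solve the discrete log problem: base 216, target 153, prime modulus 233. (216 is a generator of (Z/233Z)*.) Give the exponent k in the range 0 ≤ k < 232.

99

Baby-step giant-step with m = ceil(sqrt(232)) = 16.
Baby table (216^j mod 233 for j=0..15):
  0:1  1:216  2:56  3:213  4:107  5:45  6:167  7:190
  8:32  9:155  10:161  11:59  12:162  13:42  14:218  15:22
Giant step factor: 216^(-16) ≡ 38 (mod 233).
Scan 153·38^i mod 233 for i = 0, 1, …:
  i=0: 153   i=1: 222   i=2: 48   i=3: 193
  i=4: 111   i=5: 24   i=6: 213
Match at i=6, j=3: k = 6·16 + 3 = 99.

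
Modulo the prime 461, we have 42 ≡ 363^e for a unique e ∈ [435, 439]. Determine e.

439

Compute 363^435 mod 461 = 129, then multiply by 363 repeatedly:
  363^435=129  363^436=266  363^437=209  363^438=263  363^439=42
Found 42 at exponent 439.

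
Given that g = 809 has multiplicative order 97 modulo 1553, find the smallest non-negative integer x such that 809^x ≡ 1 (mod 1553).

0

Successive powers of 809 modulo 1553:
  809^0=1
So 809^0 ≡ 1 (mod 1553), giving x = 0.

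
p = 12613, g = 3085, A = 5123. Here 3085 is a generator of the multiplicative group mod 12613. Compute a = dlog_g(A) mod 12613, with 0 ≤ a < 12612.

3414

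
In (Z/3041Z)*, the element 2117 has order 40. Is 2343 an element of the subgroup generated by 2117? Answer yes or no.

yes

2343 ∈ ⟨2117⟩ iff 2343^40 ≡ 1 (mod 3041), since |⟨2117⟩| = 40.
2343^40 mod 3041 = 1.
Since 1 = 1, 2343 lies in the subgroup.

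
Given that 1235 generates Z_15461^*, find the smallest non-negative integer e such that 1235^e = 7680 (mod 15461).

Baby-step giant-step with m = ceil(sqrt(15460)) = 125.
Baby table (1235^j mod 15461 for j=0..124):
  0:1  1:1235  2:10047  3:8323  4:12801  5:8093  6:7049  7:972
  8:9923  9:9793  10:3853  11:11928  12:12208  13:2405  14:1663  15:12953
  16:10281  17:3554  18:13727  19:7589  20:3049  21:8492  22:5062  23:5326
  24:6685  25:15262  26:1611  27:10577  28:13511  29:3666  30:12898  31:4200
  32:7565  33:4331  34:14740  35:6303  36:7322  37:13446  38:696  39:9205
  40:4340  41:10394  42:3960  43:4924  44:4967  45:11689  46:10802  47:13088
  48:6935  49:14792  50:8679  51:4092  52:13334  53:1525  54:12594  55:15285
  56:14555  57:9743  58:3947  59:4330  60:13505  61:11717  62:14460  63:645
  64:8064  65:2156  66:3368  67:471  68:9628  69:1071  70:8500  71:14942
  72:8397  73:11425  74:9443  75:4511  76:5125  77:5826  78:5745  79:13937
  80:4102  81:10223  82:9229  83:3058  84:4146  85:2719  86:2928  87:13667
  88:10794  89:3208  90:3864  91:10052  92:14498  93:1192  94:3325  95:9210
  96:10515  97:14246  98:14653  99:7085  100:14510  101:551  102:201  103:859
  104:9517  105:3135  106:6475  107:3288  108:9898  109:9840  110:54  111:4846
  112:1403  113:1073  114:10970  115:4114  116:9582  117:6105  118:10168  119:3148
  120:7069  121:10211  122:9870  123:6182  124:12497
Giant step factor: 1235^(-125) ≡ 3598 (mod 15461).
Scan 7680·3598^i mod 15461 for i = 0, 1, …:
  i=0: 7680   i=1: 3833   i=2: 15383   i=3: 13115
  i=4: 798   i=5: 10919   i=6: 161   i=7: 7221
  i=8: 6678   i=9: 1050     …   i=16: 3705
  i=17: 3208
Match at i=17, j=89: e = 17·125 + 89 = 2214.

2214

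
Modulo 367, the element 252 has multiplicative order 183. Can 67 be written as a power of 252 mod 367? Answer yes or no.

yes

67 ∈ ⟨252⟩ iff 67^183 ≡ 1 (mod 367), since |⟨252⟩| = 183.
67^183 mod 367 = 1.
Since 1 = 1, 67 lies in the subgroup.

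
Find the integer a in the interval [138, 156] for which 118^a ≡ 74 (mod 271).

Compute 118^138 mod 271 = 41, then multiply by 118 repeatedly:
  118^138=41  118^139=231  118^140=158  118^141=216  118^142=14
  118^143=26  118^144=87  118^145=239  118^146=18  118^147=227
  118^148=228  118^149=75  118^150=178  118^151=137  118^152=177
  118^153=19  118^154=74
Found 74 at exponent 154.

154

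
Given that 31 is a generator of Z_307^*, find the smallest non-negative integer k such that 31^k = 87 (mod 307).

256

Baby-step giant-step with m = ceil(sqrt(306)) = 18.
Baby table (31^j mod 307 for j=0..17):
  0:1  1:31  2:40  3:12  4:65  5:173  6:144  7:166
  8:234  9:193  10:150  11:45  12:167  13:265  14:233  15:162
  16:110  17:33
Giant step factor: 31^(-18) ≡ 304 (mod 307).
Scan 87·304^i mod 307 for i = 0, 1, …:
  i=0: 87   i=1: 46   i=2: 169   i=3: 107
  i=4: 293   i=5: 42   i=6: 181   i=7: 71
  i=8: 94   i=9: 25     …   i=13: 183
  i=14: 65
Match at i=14, j=4: k = 14·18 + 4 = 256.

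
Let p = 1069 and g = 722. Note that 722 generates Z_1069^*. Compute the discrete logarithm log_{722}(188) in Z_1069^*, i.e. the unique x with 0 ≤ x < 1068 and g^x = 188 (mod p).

767

Baby-step giant-step with m = ceil(sqrt(1068)) = 33.
Baby table (722^j mod 1069 for j=0..32):
  0:1  1:722  2:681  3:1011  4:884  5:55  6:157  7:40
  8:17  9:515  10:887  11:83  12:62  13:935  14:531  15:680
  16:289  17:203  18:113  19:342  20:1054  21:929  22:475  23:870
  24:637  25:244  26:852  27:469  28:814  29:827  30:592  31:893
  32:139
Giant step factor: 722^(-33) ≡ 309 (mod 1069).
Scan 188·309^i mod 1069 for i = 0, 1, …:
  i=0: 188   i=1: 366   i=2: 849   i=3: 436
  i=4: 30   i=5: 718   i=6: 579   i=7: 388
  i=8: 164   i=9: 433     …   i=22: 1031
  i=23: 17
Match at i=23, j=8: x = 23·33 + 8 = 767.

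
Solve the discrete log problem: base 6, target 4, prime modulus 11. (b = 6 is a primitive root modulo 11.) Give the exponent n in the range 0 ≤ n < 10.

8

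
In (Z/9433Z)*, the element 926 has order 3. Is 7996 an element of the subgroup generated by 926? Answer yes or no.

7996 ∈ ⟨926⟩ iff 7996^3 ≡ 1 (mod 9433), since |⟨926⟩| = 3.
7996^3 mod 9433 = 6656.
Since 6656 ≠ 1, 7996 does not lie in the subgroup.

no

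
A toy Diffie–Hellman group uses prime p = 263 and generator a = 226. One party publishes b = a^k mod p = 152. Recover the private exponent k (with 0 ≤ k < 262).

Baby-step giant-step with m = ceil(sqrt(262)) = 17.
Baby table (226^j mod 263 for j=0..16):
  0:1  1:226  2:54  3:106  4:23  5:201  6:190  7:71
  8:3  9:152  10:162  11:55  12:69  13:77  14:44  15:213
  16:9
Giant step factor: 226^(-17) ≡ 139 (mod 263).
Scan 152·139^i mod 263 for i = 0, 1, …:
  i=0: 152
Match at i=0, j=9: k = 0·17 + 9 = 9.

9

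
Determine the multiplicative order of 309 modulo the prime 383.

191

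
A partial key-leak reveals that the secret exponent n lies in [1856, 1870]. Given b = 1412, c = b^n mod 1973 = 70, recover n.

Compute 1412^1856 mod 1973 = 1948, then multiply by 1412 repeatedly:
  1412^1856=1948  1412^1857=214  1412^1858=299  1412^1859=1939  1412^1860=1317
  1412^1861=1038  1412^1862=1690  1412^1863=923  1412^1864=1096  1412^1865=720
  1412^1866=545  1412^1867=70
Found 70 at exponent 1867.

1867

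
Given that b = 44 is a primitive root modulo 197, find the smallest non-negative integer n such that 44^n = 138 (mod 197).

54

Baby-step giant-step with m = ceil(sqrt(196)) = 14.
Baby table (44^j mod 197 for j=0..13):
  0:1  1:44  2:163  3:80  4:171  5:38  6:96  7:87
  8:85  9:194  10:65  11:102  12:154  13:78
Giant step factor: 44^(-14) ≡ 19 (mod 197).
Scan 138·19^i mod 197 for i = 0, 1, …:
  i=0: 138   i=1: 61   i=2: 174   i=3: 154
Match at i=3, j=12: n = 3·14 + 12 = 54.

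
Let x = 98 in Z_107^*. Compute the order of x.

106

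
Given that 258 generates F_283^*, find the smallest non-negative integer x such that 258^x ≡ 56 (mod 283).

Successive powers of 258 modulo 283:
  258^0=1  258^1=258  258^2=59  258^3=223  258^4=85  258^5=139
  258^6=204  258^7=277  258^8=150  258^9=212  258^10=77  258^11=56
So 258^11 ≡ 56 (mod 283), giving x = 11.

11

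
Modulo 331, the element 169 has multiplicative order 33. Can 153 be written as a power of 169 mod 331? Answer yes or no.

no

153 ∈ ⟨169⟩ iff 153^33 ≡ 1 (mod 331), since |⟨169⟩| = 33.
153^33 mod 331 = 323.
Since 323 ≠ 1, 153 does not lie in the subgroup.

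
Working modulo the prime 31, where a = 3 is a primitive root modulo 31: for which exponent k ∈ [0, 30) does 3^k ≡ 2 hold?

24

Successive powers of 3 modulo 31:
  3^0=1  3^1=3  3^2=9  3^3=27  3^4=19  3^5=26
  3^6=16  3^7=17  3^8=20  3^9=29  3^10=25  3^11=13
  3^12=8  3^13=24  3^14=10  3^15=30  3^16=28  3^17=22
  3^18=4  3^19=12  3^20=5  3^21=15  3^22=14  3^23=11
  3^24=2
So 3^24 ≡ 2 (mod 31), giving k = 24.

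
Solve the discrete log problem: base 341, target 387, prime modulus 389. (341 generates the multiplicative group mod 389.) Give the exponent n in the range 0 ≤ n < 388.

Baby-step giant-step with m = ceil(sqrt(388)) = 20.
Baby table (341^j mod 389 for j=0..19):
  0:1  1:341  2:359  3:273  4:122  5:368  6:230  7:241
  8:102  9:161  10:52  11:227  12:385  13:192  14:120  15:75
  16:290  17:84  18:247  19:203
Giant step factor: 341^(-20) ≡ 348 (mod 389).
Scan 387·348^i mod 389 for i = 0, 1, …:
  i=0: 387   i=1: 82   i=2: 139   i=3: 136
  i=4: 259   i=5: 273
Match at i=5, j=3: n = 5·20 + 3 = 103.

103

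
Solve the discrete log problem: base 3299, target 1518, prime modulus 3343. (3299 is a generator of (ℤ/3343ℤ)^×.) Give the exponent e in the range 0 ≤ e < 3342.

146

Baby-step giant-step with m = ceil(sqrt(3342)) = 58.
Baby table (3299^j mod 3343 for j=0..57):
  0:1  1:3299  2:1936  3:1734  4:593  5:652  6:1399  7:1961
  8:634  9:2191  10:543  11:2852  12:1546  13:2179  14:1071  15:3021
  16:796  17:1749  18:3276  19:2948  20:665  21:827  22:385  23:3118
  24:3214  25:2333  26:981  27:295  28:392  29:2810  30:51  31:1099
  32:1789  33:1516  34:156  35:3165  36:1146  37:3064  38:2247  39:1422
  40:949  41:1703  42:1957  43:810  44:1133  45:293  46:480  47:2281
  48:3269  49:3256  50:485  51:2061  52:2920  53:1897  54:107  55:1978
  56:3229  57:1673
Giant step factor: 3299^(-58) ≡ 2178 (mod 3343).
Scan 1518·2178^i mod 3343 for i = 0, 1, …:
  i=0: 1518   i=1: 3320   i=2: 51
Match at i=2, j=30: e = 2·58 + 30 = 146.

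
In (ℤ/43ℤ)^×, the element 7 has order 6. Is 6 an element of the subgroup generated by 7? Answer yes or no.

yes

⟨7⟩ has order 6; its elements mod 43 are {1, 6, 7, 36, 37, 42}.
6 is in this set.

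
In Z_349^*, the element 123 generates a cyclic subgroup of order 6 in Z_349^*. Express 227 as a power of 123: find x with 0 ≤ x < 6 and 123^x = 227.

5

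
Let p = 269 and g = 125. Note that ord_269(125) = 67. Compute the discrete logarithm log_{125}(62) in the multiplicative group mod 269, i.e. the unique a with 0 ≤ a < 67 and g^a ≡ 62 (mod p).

Baby-step giant-step with m = ceil(sqrt(67)) = 9.
Baby table (125^j mod 269 for j=0..8):
  0:1  1:125  2:23  3:185  4:260  5:220  6:62  7:218
  8:81
Giant step factor: 125^(-9) ≡ 61 (mod 269).
Scan 62·61^i mod 269 for i = 0, 1, …:
  i=0: 62
Match at i=0, j=6: a = 0·9 + 6 = 6.

6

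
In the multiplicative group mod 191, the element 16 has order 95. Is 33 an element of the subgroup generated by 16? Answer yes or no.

no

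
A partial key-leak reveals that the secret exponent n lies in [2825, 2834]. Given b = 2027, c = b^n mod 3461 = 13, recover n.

2834

Compute 2027^2825 mod 3461 = 1790, then multiply by 2027 repeatedly:
  2027^2825=1790  2027^2826=1202  2027^2827=3371  2027^2828=1003  2027^2829=1474
  2027^2830=955  2027^2831=1086  2027^2832=126  2027^2833=2749  2027^2834=13
Found 13 at exponent 2834.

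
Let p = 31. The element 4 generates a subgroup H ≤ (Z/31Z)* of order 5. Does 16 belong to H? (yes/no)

⟨4⟩ has order 5; its elements mod 31 are {1, 2, 4, 8, 16}.
16 is in this set.

yes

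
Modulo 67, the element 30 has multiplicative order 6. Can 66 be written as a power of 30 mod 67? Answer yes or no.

yes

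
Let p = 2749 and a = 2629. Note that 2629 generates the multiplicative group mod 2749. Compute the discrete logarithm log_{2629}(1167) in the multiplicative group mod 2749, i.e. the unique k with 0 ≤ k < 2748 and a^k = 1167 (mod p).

497

Baby-step giant-step with m = ceil(sqrt(2748)) = 53.
Baby table (2629^j mod 2749 for j=0..52):
  0:1  1:2629  2:655  3:1121  4:181  5:272  6:348  7:2224
  8:2522  9:2499  10:2510  11:1190  12:148  13:1483  14:725  15:968
  16:2047  17:1770  18:2022  19:2021  20:2141  21:1486  22:365  23:184
  24:2661  25:2313  26:89  27:316  28:566  29:805  30:2364  31:2216
  32:733  33:8  34:1789  35:2491  36:721  37:1448  38:2176  39:35
  40:1298  41:933  42:749  43:837  44:1273  45:1184  46:868  47:302
  48:2246  49:2631  50:415  51:2431  52:2423
Giant step factor: 2629^(-53) ≡ 1097 (mod 2749).
Scan 1167·1097^i mod 2749 for i = 0, 1, …:
  i=0: 1167   i=1: 1914   i=2: 2171   i=3: 953
  i=4: 821   i=5: 1714   i=6: 2691   i=7: 2350
  i=8: 2137   i=9: 2141
Match at i=9, j=20: k = 9·53 + 20 = 497.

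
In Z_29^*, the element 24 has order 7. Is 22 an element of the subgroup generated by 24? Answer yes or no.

no

22 ∈ ⟨24⟩ iff 22^7 ≡ 1 (mod 29), since |⟨24⟩| = 7.
22^7 mod 29 = 28.
Since 28 ≠ 1, 22 does not lie in the subgroup.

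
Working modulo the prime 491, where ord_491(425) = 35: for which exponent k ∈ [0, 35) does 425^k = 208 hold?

8

Successive powers of 425 modulo 491:
  425^0=1  425^1=425  425^2=428  425^3=230  425^4=41  425^5=240
  425^6=363  425^7=101  425^8=208
So 425^8 ≡ 208 (mod 491), giving k = 8.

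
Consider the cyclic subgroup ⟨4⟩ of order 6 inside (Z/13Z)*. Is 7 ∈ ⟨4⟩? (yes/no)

no

⟨4⟩ has order 6; its elements mod 13 are {1, 3, 4, 9, 10, 12}.
7 is not in this set.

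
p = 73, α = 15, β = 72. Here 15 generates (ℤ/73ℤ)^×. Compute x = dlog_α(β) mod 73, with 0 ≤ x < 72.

Baby-step giant-step with m = ceil(sqrt(72)) = 9.
Baby table (15^j mod 73 for j=0..8):
  0:1  1:15  2:6  3:17  4:36  5:29  6:70  7:28
  8:55
Giant step factor: 15^(-9) ≡ 10 (mod 73).
Scan 72·10^i mod 73 for i = 0, 1, …:
  i=0: 72   i=1: 63   i=2: 46   i=3: 22
  i=4: 1
Match at i=4, j=0: x = 4·9 + 0 = 36.

36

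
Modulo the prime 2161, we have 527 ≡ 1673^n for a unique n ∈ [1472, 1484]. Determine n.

Compute 1673^1472 mod 2161 = 1719, then multiply by 1673 repeatedly:
  1673^1472=1719  1673^1473=1757  1673^1474=501  1673^1475=1866  1673^1476=1334
  1673^1477=1630  1673^1478=1969  1673^1479=773  1673^1480=951  1673^1481=527
Found 527 at exponent 1481.

1481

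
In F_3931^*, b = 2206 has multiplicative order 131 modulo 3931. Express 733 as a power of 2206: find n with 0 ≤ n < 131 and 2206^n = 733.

Baby-step giant-step with m = ceil(sqrt(131)) = 12.
Baby table (2206^j mod 3931 for j=0..11):
  0:1  1:2206  2:3789  3:1228  4:509  5:2519  6:2411  7:23
  8:3566  9:665  10:727  11:3845
Giant step factor: 2206^(-12) ≡ 1694 (mod 3931).
Scan 733·1694^i mod 3931 for i = 0, 1, …:
  i=0: 733   i=1: 3437   i=2: 467   i=3: 967
  i=4: 2802   i=5: 1871   i=6: 1088   i=7: 3364
  i=8: 2597   i=9: 529   i=10: 3789
Match at i=10, j=2: n = 10·12 + 2 = 122.

122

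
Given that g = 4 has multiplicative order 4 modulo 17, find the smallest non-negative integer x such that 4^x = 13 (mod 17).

3

Successive powers of 4 modulo 17:
  4^0=1  4^1=4  4^2=16  4^3=13
So 4^3 ≡ 13 (mod 17), giving x = 3.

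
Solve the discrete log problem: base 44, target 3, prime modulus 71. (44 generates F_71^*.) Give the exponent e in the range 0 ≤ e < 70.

12

Baby-step giant-step with m = ceil(sqrt(70)) = 9.
Baby table (44^j mod 71 for j=0..8):
  0:1  1:44  2:19  3:55  4:6  5:51  6:43  7:46
  8:36
Giant step factor: 44^(-9) ≡ 42 (mod 71).
Scan 3·42^i mod 71 for i = 0, 1, …:
  i=0: 3   i=1: 55
Match at i=1, j=3: e = 1·9 + 3 = 12.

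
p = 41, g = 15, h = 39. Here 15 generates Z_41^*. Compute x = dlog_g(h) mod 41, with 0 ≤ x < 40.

38

Successive powers of 15 modulo 41:
  15^0=1  15^1=15  15^2=20  15^3=13  15^4=31  15^5=14
  15^6=5  15^7=34  15^8=18  15^9=24  15^10=32  15^11=29
  15^12=25  15^13=6  15^14=8  15^15=38  15^16=37  15^17=22
  15^18=2  15^19=30  15^20=40  15^21=26  15^22=21  15^23=28
  15^24=10  15^25=27  15^26=36  15^27=7  15^28=23  15^29=17
  15^30=9  15^31=12  15^32=16  15^33=35  15^34=33  15^35=3
  15^36=4  15^37=19  15^38=39
So 15^38 ≡ 39 (mod 41), giving x = 38.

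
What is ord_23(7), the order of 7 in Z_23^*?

22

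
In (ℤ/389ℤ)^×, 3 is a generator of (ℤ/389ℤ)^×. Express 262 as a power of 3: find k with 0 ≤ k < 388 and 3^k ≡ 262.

Baby-step giant-step with m = ceil(sqrt(388)) = 20.
Baby table (3^j mod 389 for j=0..19):
  0:1  1:3  2:9  3:27  4:81  5:243  6:340  7:242
  8:337  9:233  10:310  11:152  12:67  13:201  14:214  15:253
  16:370  17:332  18:218  19:265
Giant step factor: 3^(-20) ≡ 206 (mod 389).
Scan 262·206^i mod 389 for i = 0, 1, …:
  i=0: 262   i=1: 290   i=2: 223   i=3: 36
  i=4: 25   i=5: 93   i=6: 97   i=7: 143
  i=8: 283   i=9: 337
Match at i=9, j=8: k = 9·20 + 8 = 188.

188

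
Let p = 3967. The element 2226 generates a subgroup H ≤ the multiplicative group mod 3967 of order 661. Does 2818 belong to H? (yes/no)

2818 ∈ ⟨2226⟩ iff 2818^661 ≡ 1 (mod 3967), since |⟨2226⟩| = 661.
2818^661 mod 3967 = 3079.
Since 3079 ≠ 1, 2818 does not lie in the subgroup.

no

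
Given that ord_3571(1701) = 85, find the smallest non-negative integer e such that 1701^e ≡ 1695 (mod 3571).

65

Baby-step giant-step with m = ceil(sqrt(85)) = 10.
Baby table (1701^j mod 3571 for j=0..9):
  0:1  1:1701  2:891  3:1487  4:1119  5:76  6:720  7:3438
  8:2311  9:2911
Giant step factor: 1701^(-10) ≡ 2209 (mod 3571).
Scan 1695·2209^i mod 3571 for i = 0, 1, …:
  i=0: 1695   i=1: 1847   i=2: 1941   i=3: 2469
  i=4: 1104   i=5: 3314   i=6: 76
Match at i=6, j=5: e = 6·10 + 5 = 65.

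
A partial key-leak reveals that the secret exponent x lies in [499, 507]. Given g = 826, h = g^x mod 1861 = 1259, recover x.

505

Compute 826^499 mod 1861 = 1292, then multiply by 826 repeatedly:
  826^499=1292  826^500=839  826^501=722  826^502=852  826^503=294
  826^504=914  826^505=1259
Found 1259 at exponent 505.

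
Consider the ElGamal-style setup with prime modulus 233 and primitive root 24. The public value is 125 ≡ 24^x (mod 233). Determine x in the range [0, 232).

199

Baby-step giant-step with m = ceil(sqrt(232)) = 16.
Baby table (24^j mod 233 for j=0..15):
  0:1  1:24  2:110  3:77  4:217  5:82  6:104  7:166
  8:23  9:86  10:200  11:140  12:98  13:22  14:62  15:90
Giant step factor: 24^(-16) ≡ 37 (mod 233).
Scan 125·37^i mod 233 for i = 0, 1, …:
  i=0: 125   i=1: 198   i=2: 103   i=3: 83
  i=4: 42   i=5: 156   i=6: 180   i=7: 136
  i=8: 139   i=9: 17   i=10: 163   i=11: 206
  i=12: 166
Match at i=12, j=7: x = 12·16 + 7 = 199.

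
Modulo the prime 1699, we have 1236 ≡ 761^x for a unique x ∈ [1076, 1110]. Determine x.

Compute 761^1076 mod 1699 = 107, then multiply by 761 repeatedly:
  761^1076=107  761^1077=1574  761^1078=19  761^1079=867  761^1080=575
  761^1081=932  761^1082=769  761^1083=753  761^1084=470  761^1085=880
  761^1086=274  761^1087=1236
Found 1236 at exponent 1087.

1087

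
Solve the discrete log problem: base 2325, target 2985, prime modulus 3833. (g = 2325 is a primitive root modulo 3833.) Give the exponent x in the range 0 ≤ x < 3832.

Baby-step giant-step with m = ceil(sqrt(3832)) = 62.
Baby table (2325^j mod 3833 for j=0..61):
  0:1  1:2325  2:1095  3:763  4:3129  5:3724  6:3386  7:3301
  8:1159  9:76  10:382  11:2727  12:493  13:158  14:3215  15:525
  16:1731  17:3758  18:1943  19:2201  20:270  21:2971  22:509  23:2861
  24:1570  25:1234  26:1966  27:2014  28:2457  29:1355  30:3482  31:354
  32:2788  33:497  34:1792  35:3762  36:3577  37:2748  38:3322  39:155
  40:73  41:1073  42:3275  43:2037  44:2270  45:3542  46:1866  47:3327
  48:281  49:1715  50:1055  51:3588  52:1492  53:35  54:882  55:3828
  56:3707  57:2191  58:18  59:3520  60:545  61:2235
Giant step factor: 2325^(-62) ≡ 2771 (mod 3833).
Scan 2985·2771^i mod 3833 for i = 0, 1, …:
  i=0: 2985   i=1: 3654   i=2: 2281   i=3: 34
  i=4: 2222   i=5: 1364   i=6: 306   i=7: 833
  i=8: 777   i=9: 2754     …   i=49: 324
  i=50: 882
Match at i=50, j=54: x = 50·62 + 54 = 3154.

3154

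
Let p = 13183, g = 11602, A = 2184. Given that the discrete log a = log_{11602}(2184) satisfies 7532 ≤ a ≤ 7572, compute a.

Compute 11602^7532 mod 13183 = 2282, then multiply by 11602 repeatedly:
  11602^7532=2282  11602^7533=4300  11602^7534=4128  11602^7535=12400  11602^7536=11904
  11602^7537=5100  11602^7538=4896  11602^7539=11028  11602^7540=5841  11602^7541=6662
  11602^7542=595  11602^7543=8481  11602^7544=11833  11602^7545=11887  11602^7546=5611
  11602^7547=1168  11602^7548=12195  11602^7549=6434  11602^7550=5122  11602^7551=9663
  11602^7552=1894  11602^7553=11310  11602^7554=8221  11602^7555=1037  11602^7556=8378
  11602^7557=3297  11602^7558=7911  11602^7559=3376  11602^7560=1659  11602^7561=538
  11602^7562=6317  11602^7563=5537  11602^7564=12698  11602^7565=2171  11602^7566=8412
  11602^7567=2275  11602^7568=2184
Found 2184 at exponent 7568.

7568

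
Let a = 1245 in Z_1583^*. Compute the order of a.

1582

The order of 1245 must divide p − 1 = 1582 = 2 · 7 · 113.
Divisors: 1, 2, 7, 14, 113, 226, 791, 1582.
Check each in increasing order: 1245^1 ≡ 1245;  1245^2 ≡ 268;  1245^7 ≡ 1039;  1245^14 ≡ 1498;  1245^113 ≡ 261;  1245^226 ≡ 52;  1245^791 ≡ 1582;  1245^1582 ≡ 1.
Smallest exponent giving 1 is 1582.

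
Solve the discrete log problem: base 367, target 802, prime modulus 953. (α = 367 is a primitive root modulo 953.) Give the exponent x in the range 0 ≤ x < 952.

Baby-step giant-step with m = ceil(sqrt(952)) = 31.
Baby table (367^j mod 953 for j=0..30):
  0:1  1:367  2:316  3:659  4:744  5:490  6:666  7:454
  8:796  9:514  10:897  11:414  12:411  13:263  14:268  15:197
  16:824  17:307  18:215  19:759  20:277  21:641  22:809  23:520
  24:240  25:404  26:553  27:915  28:349  29:381  30:689
Giant step factor: 367^(-31) ≡ 3 (mod 953).
Scan 802·3^i mod 953 for i = 0, 1, …:
  i=0: 802   i=1: 500   i=2: 547   i=3: 688
  i=4: 158   i=5: 474   i=6: 469   i=7: 454
Match at i=7, j=7: x = 7·31 + 7 = 224.

224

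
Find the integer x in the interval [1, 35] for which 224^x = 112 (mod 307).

4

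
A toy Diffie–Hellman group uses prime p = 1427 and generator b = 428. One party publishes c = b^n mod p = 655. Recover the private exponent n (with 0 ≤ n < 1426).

970

Baby-step giant-step with m = ceil(sqrt(1426)) = 38.
Baby table (428^j mod 1427 for j=0..37):
  0:1  1:428  2:528  3:518  4:519  5:947  6:48  7:566
  8:1085  9:605  10:653  11:1219  12:877  13:55  14:708  15:500
  16:1377  17:5  18:713  19:1213  20:1163  21:1168  22:454  23:240
  24:1403  25:1144  26:171  27:411  28:387  29:104  30:275  31:686
  32:1073  33:1177  34:25  35:711  36:357  37:107
Giant step factor: 428^(-38) ≡ 400 (mod 1427).
Scan 655·400^i mod 1427 for i = 0, 1, …:
  i=0: 655   i=1: 859   i=2: 1120   i=3: 1349
  i=4: 194   i=5: 542   i=6: 1323   i=7: 1210
  i=8: 247   i=9: 337     …   i=24: 827
  i=25: 1163
Match at i=25, j=20: n = 25·38 + 20 = 970.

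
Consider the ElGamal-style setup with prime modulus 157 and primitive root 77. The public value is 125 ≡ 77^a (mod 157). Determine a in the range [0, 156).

33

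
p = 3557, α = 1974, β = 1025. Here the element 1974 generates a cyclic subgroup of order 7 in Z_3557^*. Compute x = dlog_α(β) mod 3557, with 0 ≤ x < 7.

Successive powers of 1974 modulo 3557:
  1974^0=1  1974^1=1974  1974^2=1761  1974^3=1025
So 1974^3 ≡ 1025 (mod 3557), giving x = 3.

3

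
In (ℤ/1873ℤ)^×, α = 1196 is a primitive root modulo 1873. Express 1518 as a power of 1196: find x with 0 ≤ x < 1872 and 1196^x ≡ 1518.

Baby-step giant-step with m = ceil(sqrt(1872)) = 44.
Baby table (1196^j mod 1873 for j=0..43):
  0:1  1:1196  2:1317  3:1812  4:91  5:202  6:1848  7:68
  8:789  9:1525  10:1471  11:569  12:625  13:173  14:878  15:1208
  16:685  17:759  18:1232  19:1294  20:526  21:1641  22:1605  23:1628
  24:1041  25:1364  26:1834  27:181  28:1081  29:506  30:197  31:1487
  32:975  33:1094  34:1070  35:461  36:694  37:285  38:1847  39:745
  40:1345  41:1586  42:1380  43:367
Giant step factor: 1196^(-44) ≡ 1046 (mod 1873).
Scan 1518·1046^i mod 1873 for i = 0, 1, …:
  i=0: 1518   i=1: 1397   i=2: 322   i=3: 1545
  i=4: 1544   i=5: 498   i=6: 214   i=7: 957
  i=8: 840   i=9: 203     …   i=16: 413
  i=17: 1208
Match at i=17, j=15: x = 17·44 + 15 = 763.

763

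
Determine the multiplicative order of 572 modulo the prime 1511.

1510

The order of 572 must divide p − 1 = 1510 = 2 · 5 · 151.
Divisors: 1, 2, 5, 10, 151, 302, 755, 1510.
Check each in increasing order: 572^1 ≡ 572;  572^2 ≡ 808;  572^5 ≡ 602;  572^10 ≡ 1275;  572^151 ≡ 880;  572^302 ≡ 768;  572^755 ≡ 1510;  572^1510 ≡ 1.
Smallest exponent giving 1 is 1510.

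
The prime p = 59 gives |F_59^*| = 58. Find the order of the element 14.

The order of 14 must divide p − 1 = 58 = 2 · 29.
Divisors: 1, 2, 29, 58.
Check each in increasing order: 14^1 ≡ 14;  14^2 ≡ 19;  14^29 ≡ 58;  14^58 ≡ 1.
Smallest exponent giving 1 is 58.

58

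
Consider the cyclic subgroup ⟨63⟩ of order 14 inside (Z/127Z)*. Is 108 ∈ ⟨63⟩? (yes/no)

no

⟨63⟩ has order 14; its elements mod 127 are {1, 2, 4, 8, 16, 32, 63, 64, 95, 111, 119, 123, 125, 126}.
108 is not in this set.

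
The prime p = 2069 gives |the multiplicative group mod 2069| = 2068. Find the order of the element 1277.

2068

The order of 1277 must divide p − 1 = 2068 = 2^2 · 11 · 47.
Divisors: 1, 2, 4, 11, 22, 44, 47, 94, 188, 517, 1034, 2068.
Check each in increasing order: 1277^1 ≡ 1277;  1277^2 ≡ 357;  1277^4 ≡ 1240;  1277^11 ≡ 231;  1277^22 ≡ 1636;  1277^44 ≡ 1279;  1277^47 ≡ 589;  1277^94 ≡ 1398;  1277^188 ≡ 1268;  1277^517 ≡ 1905;  1277^1034 ≡ 2068;  1277^2068 ≡ 1.
Smallest exponent giving 1 is 2068.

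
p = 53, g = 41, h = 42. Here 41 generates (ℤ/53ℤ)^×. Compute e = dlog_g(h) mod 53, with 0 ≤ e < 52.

Baby-step giant-step with m = ceil(sqrt(52)) = 8.
Baby table (41^j mod 53 for j=0..7):
  0:1  1:41  2:38  3:21  4:13  5:3  6:17  7:8
Giant step factor: 41^(-8) ≡ 16 (mod 53).
Scan 42·16^i mod 53 for i = 0, 1, …:
  i=0: 42   i=1: 36   i=2: 46   i=3: 47
  i=4: 10   i=5: 1
Match at i=5, j=0: e = 5·8 + 0 = 40.

40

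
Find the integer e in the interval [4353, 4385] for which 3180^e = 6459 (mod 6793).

Compute 3180^4353 mod 6793 = 3529, then multiply by 3180 repeatedly:
  3180^4353=3529  3180^4354=184  3180^4355=922  3180^4356=4177  3180^4357=2545
  3180^4358=2637  3180^4359=3098  3180^4360=1790  3180^4361=6459
Found 6459 at exponent 4361.

4361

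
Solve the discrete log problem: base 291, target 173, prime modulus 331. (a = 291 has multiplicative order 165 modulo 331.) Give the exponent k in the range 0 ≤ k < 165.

109

Baby-step giant-step with m = ceil(sqrt(165)) = 13.
Baby table (291^j mod 331 for j=0..12):
  0:1  1:291  2:276  3:214  4:46  5:146  6:118  7:245
  8:130  9:96  10:132  11:16  12:22
Giant step factor: 291^(-13) ≡ 290 (mod 331).
Scan 173·290^i mod 331 for i = 0, 1, …:
  i=0: 173   i=1: 189   i=2: 195   i=3: 280
  i=4: 105   i=5: 329   i=6: 82   i=7: 279
  i=8: 146
Match at i=8, j=5: k = 8·13 + 5 = 109.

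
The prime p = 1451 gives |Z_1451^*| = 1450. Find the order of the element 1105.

725

The order of 1105 must divide p − 1 = 1450 = 2 · 5^2 · 29.
Divisors: 1, 2, 5, 10, 25, 29, 50, 58, 145, 290, 725, 1450.
Check each in increasing order: 1105^1 ≡ 1105;  1105^2 ≡ 734;  1105^5 ≡ 394;  1105^10 ≡ 1430;  1105^25 ≡ 1085;  1105^29 ≡ 400;  1105^50 ≡ 464;  1105^58 ≡ 390;  1105^145 ≡ 1021;  1105^290 ≡ 623;  1105^725 ≡ 1.
Smallest exponent giving 1 is 725.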